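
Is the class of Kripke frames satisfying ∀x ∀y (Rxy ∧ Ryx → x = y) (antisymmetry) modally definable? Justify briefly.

If a class were modally definable it would be closed under surjective bounded morphisms (Goldblatt–Thomason).
The 6-cycle (worlds a,b,c,d,e,f with a→b→c→d→e→f→a) is antisymmetric. Sending even-indexed worlds to s and odd-indexed worlds to t is a surjective bounded morphism onto the two-world frame with s↔t, which is not antisymmetric.
So the class is not modally definable.

Not definable by any modal formula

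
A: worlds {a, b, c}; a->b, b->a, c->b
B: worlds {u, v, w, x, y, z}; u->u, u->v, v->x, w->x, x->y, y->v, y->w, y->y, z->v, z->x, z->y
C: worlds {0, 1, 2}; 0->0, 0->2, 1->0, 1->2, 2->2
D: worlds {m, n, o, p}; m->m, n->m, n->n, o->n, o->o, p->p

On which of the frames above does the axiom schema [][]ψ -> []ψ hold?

The schema corresponds to density: forall x forall y (Rxy -> exists z (Rxz & Rzy)).
A: fails — Rab but no z with Raz and Rzb.
B: fails — Rwx but no t with Rwt and Rtx.
C: holds.
D: holds.

C, D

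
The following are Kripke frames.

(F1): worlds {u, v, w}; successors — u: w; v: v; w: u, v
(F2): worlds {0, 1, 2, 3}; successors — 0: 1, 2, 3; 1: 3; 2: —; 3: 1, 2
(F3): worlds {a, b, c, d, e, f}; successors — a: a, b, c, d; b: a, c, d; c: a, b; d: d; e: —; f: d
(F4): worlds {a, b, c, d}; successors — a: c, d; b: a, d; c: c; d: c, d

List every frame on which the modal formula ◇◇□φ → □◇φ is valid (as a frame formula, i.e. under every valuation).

(F4)

Frame correspondent (Sahlqvist): ∀x ∀y ∀z ((xR²y ∧ xRz) → ∃w (yRw ∧ zRw)) — i.e. a generalized confluence (Geach) condition.
(F1): fails — uR²u, uRw but no t with uRt and wRt.
(F2): fails — 0R²1, 0R2 but no w with 1Rw and 2Rw.
(F3): fails — aR²c, aRd but no w with cRw and dRw.
(F4): holds.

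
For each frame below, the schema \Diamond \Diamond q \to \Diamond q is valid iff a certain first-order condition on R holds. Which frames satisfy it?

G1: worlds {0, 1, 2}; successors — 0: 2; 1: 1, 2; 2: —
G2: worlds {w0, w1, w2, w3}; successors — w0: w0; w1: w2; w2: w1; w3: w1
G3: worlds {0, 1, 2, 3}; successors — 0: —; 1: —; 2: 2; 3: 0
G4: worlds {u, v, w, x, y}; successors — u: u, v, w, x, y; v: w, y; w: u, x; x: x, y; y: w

Frame correspondent (Sahlqvist): \forall x \forall y \forall z (Rxy \wedge Ryz \to Rxz) — i.e. transitivity.
G1: condition met.
G2: fails — Rw1w2 and Rw2w1 but not Rw1w1.
G3: condition met.
G4: fails — Rwu and Ruv but not Rwv.

G1, G3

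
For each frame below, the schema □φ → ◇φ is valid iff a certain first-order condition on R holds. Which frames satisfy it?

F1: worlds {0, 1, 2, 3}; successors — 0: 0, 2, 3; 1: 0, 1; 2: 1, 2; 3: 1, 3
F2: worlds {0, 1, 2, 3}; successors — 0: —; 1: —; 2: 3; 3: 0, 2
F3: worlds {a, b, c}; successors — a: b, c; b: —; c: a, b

Frame correspondent (Sahlqvist): ∀x ∃y Rxy — i.e. seriality.
F1: satisfies the condition.
F2: fails — world 0 has no successor.
F3: fails — world b has no successor.
Valid on: F1.

F1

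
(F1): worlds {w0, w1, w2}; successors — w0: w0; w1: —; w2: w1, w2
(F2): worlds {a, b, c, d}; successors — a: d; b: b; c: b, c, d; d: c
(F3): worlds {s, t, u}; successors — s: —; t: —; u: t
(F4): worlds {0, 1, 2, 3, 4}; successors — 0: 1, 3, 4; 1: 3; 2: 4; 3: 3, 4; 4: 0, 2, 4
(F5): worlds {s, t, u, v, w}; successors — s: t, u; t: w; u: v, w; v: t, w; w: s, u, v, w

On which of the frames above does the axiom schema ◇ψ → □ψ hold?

(F3)

Frame correspondent (Sahlqvist): ∀x ∀y ∀z (Rxy ∧ Rxz → y = z) — i.e. partial functionality.
(F1): fails — w2 sees both w1 and w2.
(F2): fails — c sees both b and c.
(F3): condition met.
(F4): fails — 0 sees both 1 and 3.
(F5): fails — s sees both t and u.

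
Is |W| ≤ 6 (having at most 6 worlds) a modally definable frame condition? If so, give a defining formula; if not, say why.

Not definable by any modal formula

If a class were modally definable it would be closed under disjoint unions (Goldblatt–Thomason).
Any modal formula valid on each of 7 disjoint one-world frames is valid on their disjoint union (validity is preserved under disjoint unions). Each one-world frame has |W|=1≤6, but the union has |W|=7.
So no modal formula (or set of formulas) defines exactly the |W|≤6 frames.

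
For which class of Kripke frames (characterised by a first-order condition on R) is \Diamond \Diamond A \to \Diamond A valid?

Transitivity

Replacing A by ¬A and contraposing gives the equivalent schema □A → □□A.
Suppose □A→□□A is valid. Take Rxy, Ryz and set V(A)={w : Rxw}. Then □A at x, so □□A at x, so □A at y, so A at z, i.e. Rxz.
The converse is a direct semantic check.
So the correspondent is transitivity.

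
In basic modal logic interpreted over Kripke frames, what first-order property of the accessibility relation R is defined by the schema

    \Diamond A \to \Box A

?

This is the CD axiom.
It corresponds to partial functionality: \forall x \forall y \forall z (Rxy \wedge Rxz \to y = z).

partial functionality: \forall x \forall y \forall z (Rxy \wedge Rxz \to y = z)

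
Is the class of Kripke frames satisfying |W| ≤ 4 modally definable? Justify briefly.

If a class were modally definable it would be closed under disjoint unions (Goldblatt–Thomason).
Any modal formula valid on each of 5 disjoint one-world frames is valid on their disjoint union (validity is preserved under disjoint unions). Each one-world frame has |W|=1≤4, but the union has |W|=5.
So no modal formula (or set of formulas) defines exactly the |W|≤4 frames.

Not modally definable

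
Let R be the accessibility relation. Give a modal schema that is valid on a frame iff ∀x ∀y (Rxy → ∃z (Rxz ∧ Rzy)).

A defining formula is □□r → □r (the C4 axiom).
Suppose □□r→□r is valid. Take Rxy and set V(r)={w : xR²w}. Then □□r at x, so □r at x, so r at y, i.e. ∃z(Rxz∧Rzy).

□□r → □r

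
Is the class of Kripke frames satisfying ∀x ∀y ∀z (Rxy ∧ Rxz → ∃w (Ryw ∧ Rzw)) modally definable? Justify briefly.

Definable; ◇□p → □◇p defines it

This is a Sahlqvist condition; the .2 axiom ◇□p → □◇p defines it.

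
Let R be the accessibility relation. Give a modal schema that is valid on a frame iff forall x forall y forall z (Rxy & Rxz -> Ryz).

The condition is the Euclidean property. The 5 schema ◇q → □◇q defines it.
Suppose ◇q→□◇q is valid. Take Rxy, Rxz and set V(q)={y}. Then ◇q at x, so □◇q at x, so ◇q at z, so some w with Rzw has q; w=y, i.e. Rzy. By symmetry of the argument, Ryz.

◇q → □◇q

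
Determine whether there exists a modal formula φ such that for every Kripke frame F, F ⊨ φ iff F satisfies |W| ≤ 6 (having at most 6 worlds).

If a class were modally definable it would be closed under disjoint unions (Goldblatt–Thomason).
Any modal formula valid on each of 7 disjoint one-world frames is valid on their disjoint union (validity is preserved under disjoint unions). Each one-world frame has |W|=1≤6, but the union has |W|=7.
So no modal formula (or set of formulas) defines exactly the |W|≤6 frames.

No — not modally definable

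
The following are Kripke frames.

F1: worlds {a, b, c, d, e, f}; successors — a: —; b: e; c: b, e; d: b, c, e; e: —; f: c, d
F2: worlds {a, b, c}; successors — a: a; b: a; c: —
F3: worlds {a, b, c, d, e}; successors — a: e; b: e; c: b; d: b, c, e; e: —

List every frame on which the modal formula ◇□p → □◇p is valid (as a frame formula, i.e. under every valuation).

F2

This is the axiom for convergence; its first-order frame correspondent is ∀x ∀y ∀z (Rxy ∧ Rxz → ∃w (Ryw ∧ Rzw)).
F1: fails — Rbe and Rbe but e and e have no common successor.
F2: holds.
F3: fails — Rae and Rae but e and e have no common successor.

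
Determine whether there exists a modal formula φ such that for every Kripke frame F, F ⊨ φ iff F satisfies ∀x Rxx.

The condition is reflexivity. A defining modal formula is □q → q.
Suppose □q→q is valid. At any x set V(q)={w : Rxw}. Then □q holds at x, so q holds at x, i.e. Rxx.

Yes, by □q → q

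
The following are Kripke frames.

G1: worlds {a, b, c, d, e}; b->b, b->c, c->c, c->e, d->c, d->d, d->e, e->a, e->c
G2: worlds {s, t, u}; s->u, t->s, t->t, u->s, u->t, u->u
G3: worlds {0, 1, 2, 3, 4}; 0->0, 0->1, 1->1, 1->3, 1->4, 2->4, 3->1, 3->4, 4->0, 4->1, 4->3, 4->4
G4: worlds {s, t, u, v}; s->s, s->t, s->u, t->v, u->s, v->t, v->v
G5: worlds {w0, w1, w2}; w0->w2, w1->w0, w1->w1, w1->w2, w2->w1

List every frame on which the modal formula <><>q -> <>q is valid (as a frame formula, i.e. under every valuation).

none

The schema corresponds to transitivity: forall x forall y forall z (Rxy & Ryz -> Rxz).
G1: fails — Rbc and Rce but not Rbe.
G2: fails — Rts and Rsu but not Rtu.
G3: fails — R34 and R43 but not R33.
G4: fails — Rtv and Rvt but not Rtt.
G5: fails — Rw0w2 and Rw2w1 but not Rw0w1.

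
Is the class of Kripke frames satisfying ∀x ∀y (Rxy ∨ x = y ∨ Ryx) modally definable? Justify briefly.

No — not modally definable

If a class were modally definable it would be closed under disjoint unions (Goldblatt–Thomason).
Take 2 disjoint single-world reflexive frames: each is trivially connected, but their disjoint union has 2 worlds with no edge between distinct components, so it is not connected.
So no modal formula (or set of formulas) defines exactly the connected frames.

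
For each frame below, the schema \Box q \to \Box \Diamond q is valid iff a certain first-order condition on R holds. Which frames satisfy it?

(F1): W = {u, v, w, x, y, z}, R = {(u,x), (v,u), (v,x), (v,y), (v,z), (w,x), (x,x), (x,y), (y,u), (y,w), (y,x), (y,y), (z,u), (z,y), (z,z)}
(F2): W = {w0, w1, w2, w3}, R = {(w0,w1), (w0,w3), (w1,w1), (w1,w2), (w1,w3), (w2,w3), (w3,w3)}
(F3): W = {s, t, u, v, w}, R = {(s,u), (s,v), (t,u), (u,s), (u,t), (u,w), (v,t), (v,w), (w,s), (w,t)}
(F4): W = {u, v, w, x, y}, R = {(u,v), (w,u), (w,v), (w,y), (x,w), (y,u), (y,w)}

Frame correspondent (Sahlqvist): \forall x \forall z (xRz \to \exists w (xRw \wedge zRw)) — i.e. a generalized confluence (Geach) condition.
(F1): fails — zRu but no t with zRt and uRt.
(F2): condition met.
(F3): fails — sRu but no w* with sRw* and uRw*.
(F4): fails — uRv but no t with uRt and vRt.
Valid on: (F2).

(F2)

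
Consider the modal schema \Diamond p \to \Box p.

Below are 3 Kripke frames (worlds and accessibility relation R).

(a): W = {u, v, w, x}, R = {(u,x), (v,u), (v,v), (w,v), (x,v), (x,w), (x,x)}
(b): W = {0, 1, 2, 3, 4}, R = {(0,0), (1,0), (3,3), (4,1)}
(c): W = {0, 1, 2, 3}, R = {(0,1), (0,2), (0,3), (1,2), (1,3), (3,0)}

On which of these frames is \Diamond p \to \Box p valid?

This is the axiom for partial functionality; its first-order frame correspondent is \forall x \forall y \forall z (Rxy \wedge Rxz \to y = z).
(a): fails — v sees both u and v.
(b): ✓.
(c): fails — 0 sees both 1 and 2.
Valid on: (b).

(b)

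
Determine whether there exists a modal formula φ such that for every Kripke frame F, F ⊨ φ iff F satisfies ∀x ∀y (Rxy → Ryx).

The condition is symmetry. A defining modal formula is q → □◇q.

Definable; q → □◇q defines it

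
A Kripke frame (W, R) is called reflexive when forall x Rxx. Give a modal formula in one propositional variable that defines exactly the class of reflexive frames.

A defining formula is □s → s (the T axiom).
Suppose □s→s is valid. At any x set V(s)={w : Rxw}. Then □s holds at x, so s holds at x, i.e. Rxx.

□s → s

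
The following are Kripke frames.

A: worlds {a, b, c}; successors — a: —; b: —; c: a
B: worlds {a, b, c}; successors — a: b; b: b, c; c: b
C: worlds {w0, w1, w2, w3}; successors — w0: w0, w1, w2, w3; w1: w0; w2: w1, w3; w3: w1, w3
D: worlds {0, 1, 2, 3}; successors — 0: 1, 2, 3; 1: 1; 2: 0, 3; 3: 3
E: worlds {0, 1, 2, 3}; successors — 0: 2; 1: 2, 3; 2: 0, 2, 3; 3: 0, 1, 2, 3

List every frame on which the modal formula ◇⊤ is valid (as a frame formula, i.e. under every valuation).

Frame correspondent (Sahlqvist): ∀x ∃y Rxy — i.e. seriality.
A: fails — world a has no successor.
B: satisfies the condition.
C: satisfies the condition.
D: satisfies the condition.
E: satisfies the condition.

B, C, D, E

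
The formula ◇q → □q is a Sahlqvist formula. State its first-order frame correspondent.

Suppose ◇q→□q is valid. Take Rxy, Rxz and set V(q)={y}. Then ◇q at x, so □q at x, so q at z, i.e. z=y.

partial functionality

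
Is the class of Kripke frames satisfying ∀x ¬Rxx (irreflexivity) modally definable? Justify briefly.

No — not modally definable

Modal frame validity is preserved under surjective bounded morphisms.
The 4-cycle (worlds s,t,u,v with s→t→u→v→s) is irreflexive, and the map sending every world to a single reflexive point • is a surjective bounded morphism (forth: every edge maps to (•,•); back: every world has a successor). So any modal formula valid on the 4-cycle is also valid on the reflexive point, which is not irreflexive.
So the class is not modally definable.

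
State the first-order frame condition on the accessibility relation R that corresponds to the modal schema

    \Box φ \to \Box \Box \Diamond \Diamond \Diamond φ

This is a Sahlqvist (Geach-type) schema ◇^0□^1φ → □^2◇^3φ.
Minimal-valuation argument: fix x; take any y with xR^0y and any z with xR^2z. Set V(φ) to the set of worlds R-reachable from y in exactly 1 step. Then □^1φ holds at y, so the antecedent holds at x; validity forces ◇^3φ at z, giving a w with zR^3w and yR^1w.
First-order correspondent: \forall x \forall z (x R^2 z \to \exists w (xRw \wedge z R^3 w)).

\forall x \forall z (x R^2 z \to \exists w (xRw \wedge z R^3 w))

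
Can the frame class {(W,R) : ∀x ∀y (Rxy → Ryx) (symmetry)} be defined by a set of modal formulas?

This is a Sahlqvist condition; the B axiom p → □◇p defines it.

Yes — defined by p → □◇p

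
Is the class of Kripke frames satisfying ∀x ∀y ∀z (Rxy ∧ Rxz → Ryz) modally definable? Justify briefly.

Yes — defined by ◇p → □◇p

Yes: it is the Euclidean property, defined by the 5 schema ◇p → □◇p.
Suppose ◇p→□◇p is valid. Take Rxy, Rxz and set V(p)={y}. Then ◇p at x, so □◇p at x, so ◇p at z, so some w with Rzw has p; w=y, i.e. Rzy. By symmetry of the argument, Ryz.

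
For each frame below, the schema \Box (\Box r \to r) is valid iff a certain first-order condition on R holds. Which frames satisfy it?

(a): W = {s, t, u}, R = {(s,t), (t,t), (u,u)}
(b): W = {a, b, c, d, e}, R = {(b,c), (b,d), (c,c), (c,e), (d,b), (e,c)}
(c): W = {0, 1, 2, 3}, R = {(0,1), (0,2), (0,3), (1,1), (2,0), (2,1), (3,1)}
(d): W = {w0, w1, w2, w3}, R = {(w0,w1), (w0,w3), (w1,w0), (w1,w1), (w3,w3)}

Frame correspondent (Sahlqvist): \forall x \forall y (Rxy \to Ryy) — i.e. shift-reflexivity.
(a): satisfies the condition.
(b): fails — Rce but not Ree.
(c): fails — R02 but not R22.
(d): fails — Rw1w0 but not Rw0w0.
Valid on: (a).

(a)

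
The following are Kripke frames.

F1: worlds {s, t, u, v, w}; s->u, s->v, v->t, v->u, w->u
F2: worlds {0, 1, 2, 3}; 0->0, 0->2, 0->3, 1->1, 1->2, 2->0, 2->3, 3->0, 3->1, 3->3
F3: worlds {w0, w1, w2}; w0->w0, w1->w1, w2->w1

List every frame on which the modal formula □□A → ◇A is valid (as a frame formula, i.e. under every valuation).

This is the axiom for a generalized confluence (Geach) condition; its first-order frame correspondent is ∀x ∃w (xR²w ∧ xRw).
F1: fails — at t but no w* with tR²w* and tRw*.
F2: condition met.
F3: condition met.

F2, F3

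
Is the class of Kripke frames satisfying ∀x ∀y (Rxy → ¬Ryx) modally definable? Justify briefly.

No

Modal frame validity is preserved under surjective bounded morphisms.
The 3-cycle (worlds 0,1,2 with 0→1→2→0) is asymmetric. Mapping every world to a single reflexive point • is a surjective bounded morphism, and the reflexive point is not asymmetric (R•• but asymmetry requires ¬R••).
So no modal formula (or set of formulas) defines exactly the asymmetric frames.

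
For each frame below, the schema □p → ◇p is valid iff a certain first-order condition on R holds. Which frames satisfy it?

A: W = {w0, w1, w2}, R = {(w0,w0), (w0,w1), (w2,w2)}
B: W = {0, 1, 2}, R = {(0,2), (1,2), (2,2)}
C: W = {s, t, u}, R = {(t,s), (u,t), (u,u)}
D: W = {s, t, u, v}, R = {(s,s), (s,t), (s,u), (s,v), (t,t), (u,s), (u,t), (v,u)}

This is the axiom for seriality; its first-order frame correspondent is ∀x ∃y Rxy.
A: fails — world w1 has no successor.
B: condition met.
C: fails — world s has no successor.
D: condition met.

B, D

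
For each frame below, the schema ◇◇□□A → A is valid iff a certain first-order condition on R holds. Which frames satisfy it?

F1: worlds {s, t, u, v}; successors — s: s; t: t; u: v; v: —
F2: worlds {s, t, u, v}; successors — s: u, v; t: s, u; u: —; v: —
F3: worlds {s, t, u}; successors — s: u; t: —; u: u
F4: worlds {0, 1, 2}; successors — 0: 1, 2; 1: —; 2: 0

F1

Frame correspondent (Sahlqvist): ∀x ∀y (xR²y → ∃w (yR²w ∧ x = w)) — i.e. a generalized confluence (Geach) condition.
F1: holds.
F2: fails — tR²u but no w with uR²w and t=w.
F3: fails — sR²u but no w with uR²w and s=w.
F4: fails — 2R²1 but no w with 1R²w and 2=w.
Valid on: F1.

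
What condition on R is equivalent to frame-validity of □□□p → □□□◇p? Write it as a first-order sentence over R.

This is a Sahlqvist (Geach-type) schema ◇^0□^3p → □^3◇^1p.
First-order correspondent: ∀x ∀z (xR³z → ∃w (xR³w ∧ zRw)).

∀x ∀z (xR³z → ∃w (xR³w ∧ zRw))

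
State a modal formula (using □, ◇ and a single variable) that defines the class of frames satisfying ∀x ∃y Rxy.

□s → ◇s

The condition is seriality. The D schema □s → ◇s defines it.
Suppose □s→◇s is valid. At any x set V(s)=W. Then □s at x, so ◇s at x, so x has a successor.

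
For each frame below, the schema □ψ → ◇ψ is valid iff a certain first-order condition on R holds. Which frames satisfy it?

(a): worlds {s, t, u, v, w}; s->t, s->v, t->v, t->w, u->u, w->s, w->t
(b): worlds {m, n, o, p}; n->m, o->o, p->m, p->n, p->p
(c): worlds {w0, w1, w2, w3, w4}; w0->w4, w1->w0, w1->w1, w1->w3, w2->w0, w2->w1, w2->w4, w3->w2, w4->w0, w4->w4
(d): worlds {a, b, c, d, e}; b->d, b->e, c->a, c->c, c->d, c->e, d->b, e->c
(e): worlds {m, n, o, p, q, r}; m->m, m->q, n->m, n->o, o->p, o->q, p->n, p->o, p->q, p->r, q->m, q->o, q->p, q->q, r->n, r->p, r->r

(c), (e)

The schema corresponds to seriality: ∀x ∃y Rxy.
(a): fails — world v has no successor.
(b): fails — world m has no successor.
(c): holds.
(d): fails — world a has no successor.
(e): holds.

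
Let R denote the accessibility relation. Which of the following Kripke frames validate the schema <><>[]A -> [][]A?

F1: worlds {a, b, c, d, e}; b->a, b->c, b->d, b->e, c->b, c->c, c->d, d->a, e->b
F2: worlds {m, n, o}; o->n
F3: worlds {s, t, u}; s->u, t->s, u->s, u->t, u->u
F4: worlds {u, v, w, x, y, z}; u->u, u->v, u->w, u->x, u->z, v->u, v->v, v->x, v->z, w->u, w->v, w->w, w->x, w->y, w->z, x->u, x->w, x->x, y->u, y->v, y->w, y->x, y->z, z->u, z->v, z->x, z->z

Frame correspondent (Sahlqvist): forall x forall y forall z ((x R^2 y & x R^2 z) -> exists w (yRw & z = w)) — i.e. a generalized confluence (Geach) condition.
F1: fails — bR²a, bR²a but no w with aRw and a=w.
F2: holds.
F3: fails — sR²s, sR²s but no w with sRw and s=w.
F4: fails — uR²u, uR²y but no t with uRt and y=t.

F2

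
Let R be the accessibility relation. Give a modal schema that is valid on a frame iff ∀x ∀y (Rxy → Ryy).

□(□q → q)

This is shift-reflexivity; the standard corresponding axiom is T□: □(□q → q).
Suppose □(□q→q) is valid. Take Rxy and set V(q)={w : Ryw}. Then at y, □q holds; since □(□q→q) at x, □q→q at y, so q at y, i.e. Ryy.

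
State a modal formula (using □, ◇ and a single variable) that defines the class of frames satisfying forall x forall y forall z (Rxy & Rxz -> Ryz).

◇ψ → □◇ψ

The condition is the Euclidean property. The 5 schema ◇ψ → □◇ψ defines it.
Suppose ◇ψ→□◇ψ is valid. Take Rxy, Rxz and set V(ψ)={y}. Then ◇ψ at x, so □◇ψ at x, so ◇ψ at z, so some w with Rzw has ψ; w=y, i.e. Rzy. By symmetry of the argument, Ryz.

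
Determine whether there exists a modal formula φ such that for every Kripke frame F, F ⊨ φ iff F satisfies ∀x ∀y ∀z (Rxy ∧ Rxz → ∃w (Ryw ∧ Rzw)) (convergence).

The condition is convergence. A defining modal formula is ◇□p → □◇p.
Suppose ◇□p→□◇p is valid. Take Rxy, Rxz and set V(p)={w : Ryw}. Then □p at y so ◇□p at x, so □◇p at x, so ◇p at z, giving w with Rzw and Ryw.

Yes, by ◇□p → □◇p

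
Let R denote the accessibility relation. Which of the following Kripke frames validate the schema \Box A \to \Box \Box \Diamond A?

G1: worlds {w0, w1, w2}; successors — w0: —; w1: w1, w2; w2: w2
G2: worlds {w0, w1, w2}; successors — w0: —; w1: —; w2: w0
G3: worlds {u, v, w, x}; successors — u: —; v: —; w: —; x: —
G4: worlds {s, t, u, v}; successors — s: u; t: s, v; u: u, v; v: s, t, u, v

G1, G2, G3

The schema corresponds to a generalized confluence (Geach) condition: \forall x \forall z (x R^2 z \to \exists w (xRw \wedge zRw)).
G1: ✓.
G2: ✓.
G3: ✓.
G4: fails — tR²s but no w with tRw and sRw.
Valid on: G1, G2, G3.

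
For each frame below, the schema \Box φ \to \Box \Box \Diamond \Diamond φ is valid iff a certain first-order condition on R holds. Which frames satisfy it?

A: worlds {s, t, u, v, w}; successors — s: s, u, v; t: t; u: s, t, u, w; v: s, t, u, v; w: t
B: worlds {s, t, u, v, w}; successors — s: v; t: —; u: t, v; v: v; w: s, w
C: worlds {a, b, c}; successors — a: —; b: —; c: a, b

Frame correspondent (Sahlqvist): \forall x \forall z (x R^2 z \to \exists w (xRw \wedge z R^2 w)) — i.e. a generalized confluence (Geach) condition.
A: fails — sR²t but no w* with sRw* and tR²w*.
B: fails — wR²s but no w* with wRw* and sR²w*.
C: holds.

C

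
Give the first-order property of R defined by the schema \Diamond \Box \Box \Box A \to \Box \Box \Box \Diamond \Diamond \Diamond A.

\forall x \forall y \forall z ((xRy \wedge x R^3 z) \to \exists w (y R^3 w \wedge z R^3 w))

This is a Sahlqvist (Geach-type) schema ◇^1□^3A → □^3◇^3A.
Minimal-valuation argument: fix x; take any y with xR^1y and any z with xR^3z. Set V(A) to the set of worlds R-reachable from y in exactly 3 steps. Then □^3A holds at y, so the antecedent holds at x; validity forces ◇^3A at z, giving a w with zR^3w and yR^3w.
First-order correspondent: \forall x \forall y \forall z ((xRy \wedge x R^3 z) \to \exists w (y R^3 w \wedge z R^3 w)).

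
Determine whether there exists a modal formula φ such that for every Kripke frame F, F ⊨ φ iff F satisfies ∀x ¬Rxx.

If a class were modally definable it would be closed under surjective bounded morphisms (Goldblatt–Thomason).
The 5-cycle (worlds 0,1,2,3,4 with 0→1→2→3→4→0) is irreflexive, and the map sending every world to a single reflexive point • is a surjective bounded morphism (forth: every edge maps to (•,•); back: every world has a successor). So any modal formula valid on the 5-cycle is also valid on the reflexive point, which is not irreflexive.
Hence irreflexivity is not modally definable.

Not modally definable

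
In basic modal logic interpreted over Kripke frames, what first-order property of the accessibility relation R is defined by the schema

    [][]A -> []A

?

density

This schema is the C4 axiom.
Its frame correspondent is density — forall x forall y (Rxy -> exists z (Rxz & Rzy)).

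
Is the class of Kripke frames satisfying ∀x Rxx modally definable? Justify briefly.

Yes, by □r → r

This is a Sahlqvist condition; the T axiom □r → r defines it.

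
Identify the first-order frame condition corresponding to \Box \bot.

□⊥ is valid iff no world has any successor (otherwise □⊥ fails at any world with one).
Conversely, any frame satisfying \forall x \forall y \neg Rxy validates the schema.
So the correspondent is emptiness of R.

emptiness of R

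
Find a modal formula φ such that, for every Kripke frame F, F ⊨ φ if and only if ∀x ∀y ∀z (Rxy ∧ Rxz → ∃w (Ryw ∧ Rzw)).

◇□p → □◇p

The condition is convergence. The .2 schema ◇□p → □◇p defines it.
Suppose ◇□p→□◇p is valid. Take Rxy, Rxz and set V(p)={w : Ryw}. Then □p at y so ◇□p at x, so □◇p at x, so ◇p at z, giving w with Rzw and Ryw.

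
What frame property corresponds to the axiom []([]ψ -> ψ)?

shift-reflexivity: forall x forall y (Rxy -> Ryy)

Suppose □(□ψ→ψ) is valid. Take Rxy and set V(ψ)={w : Ryw}. Then at y, □ψ holds; since □(□ψ→ψ) at x, □ψ→ψ at y, so ψ at y, i.e. Ryy.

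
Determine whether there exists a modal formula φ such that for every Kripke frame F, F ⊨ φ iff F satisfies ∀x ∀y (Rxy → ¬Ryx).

Modal frame validity is preserved under surjective bounded morphisms.
The 3-cycle (worlds 0,1,2 with 0→1→2→0) is asymmetric. Mapping every world to a single reflexive point • is a surjective bounded morphism, and the reflexive point is not asymmetric (R•• but asymmetry requires ¬R••).
So the class is not modally definable.

Not definable by any modal formula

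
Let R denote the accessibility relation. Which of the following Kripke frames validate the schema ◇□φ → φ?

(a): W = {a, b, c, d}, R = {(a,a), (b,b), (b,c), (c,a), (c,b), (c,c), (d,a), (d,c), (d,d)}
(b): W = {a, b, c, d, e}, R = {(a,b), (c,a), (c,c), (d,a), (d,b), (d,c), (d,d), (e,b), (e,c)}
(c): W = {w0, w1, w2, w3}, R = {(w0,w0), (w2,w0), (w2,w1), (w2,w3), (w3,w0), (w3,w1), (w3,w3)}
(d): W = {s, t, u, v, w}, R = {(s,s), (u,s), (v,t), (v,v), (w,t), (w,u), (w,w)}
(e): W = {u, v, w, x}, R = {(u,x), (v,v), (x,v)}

Frame correspondent (Sahlqvist): ∀x ∀y (Rxy → Ryx) — i.e. symmetry.
(a): fails — Rdc but not Rcd.
(b): fails — Reb but not Rbe.
(c): fails — Rw3w1 but not Rw1w3.
(d): fails — Rwt but not Rtw.
(e): fails — Rxv but not Rvx.
Valid on no frame.

none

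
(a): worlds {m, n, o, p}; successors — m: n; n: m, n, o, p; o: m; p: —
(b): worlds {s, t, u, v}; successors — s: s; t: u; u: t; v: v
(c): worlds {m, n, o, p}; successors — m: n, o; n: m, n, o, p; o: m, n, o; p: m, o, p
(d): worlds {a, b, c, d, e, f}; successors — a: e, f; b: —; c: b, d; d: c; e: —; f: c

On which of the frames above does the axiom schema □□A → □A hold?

Frame correspondent (Sahlqvist): ∀x ∀y (Rxy → ∃z (Rxz ∧ Rzy)) — i.e. density.
(a): fails — Rom but no z with Roz and Rzm.
(b): fails — Rut but no z with Ruz and Rzt.
(c): satisfies the condition.
(d): fails — Rcd but no z with Rcz and Rzd.

(c)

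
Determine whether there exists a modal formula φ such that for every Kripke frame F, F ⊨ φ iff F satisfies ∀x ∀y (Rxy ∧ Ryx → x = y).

Any modally definable frame class is closed under surjective bounded morphisms.
The 4-cycle (worlds w0,w1,w2,w3 with w0→w1→w2→w3→w0) is antisymmetric. Sending even-indexed worlds to • and odd-indexed worlds to ∘ is a surjective bounded morphism onto the two-world frame with •↔∘, which is not antisymmetric.
Hence antisymmetry is not modally definable.

No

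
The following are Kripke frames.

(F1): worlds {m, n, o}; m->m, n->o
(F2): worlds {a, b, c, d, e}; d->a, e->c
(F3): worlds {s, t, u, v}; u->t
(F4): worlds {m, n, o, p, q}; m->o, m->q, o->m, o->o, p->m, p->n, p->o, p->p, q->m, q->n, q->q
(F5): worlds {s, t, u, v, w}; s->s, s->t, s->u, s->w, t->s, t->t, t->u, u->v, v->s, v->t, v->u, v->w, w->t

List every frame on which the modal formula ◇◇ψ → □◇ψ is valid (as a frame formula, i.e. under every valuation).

(F1), (F2), (F3)

This is the axiom for a generalized confluence (Geach) condition; its first-order frame correspondent is ∀x ∀y ∀z ((xR²y ∧ xRz) → ∃w (y = w ∧ zRw)).
(F1): holds.
(F2): holds.
(F3): holds.
(F4): fails — mR²n, mRo but no w with n=w and oRw.
(F5): fails — sR²s, sRu but no w* with s=w* and uRw*.
Valid on: (F1), (F2), (F3).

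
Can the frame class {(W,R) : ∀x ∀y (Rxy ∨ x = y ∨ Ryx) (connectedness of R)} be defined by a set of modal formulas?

Modal frame validity is preserved under disjoint unions.
Take 2 disjoint single-world reflexive frames: each is trivially connected, but their disjoint union has 2 worlds with no edge between distinct components, so it is not connected.
So the class is not modally definable.

Not definable by any modal formula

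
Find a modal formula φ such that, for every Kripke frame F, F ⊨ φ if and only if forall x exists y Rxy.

A defining formula is □ψ → ◇ψ (the D axiom).
Suppose □ψ→◇ψ is valid. At any x set V(ψ)=W. Then □ψ at x, so ◇ψ at x, so x has a successor.

□ψ → ◇ψ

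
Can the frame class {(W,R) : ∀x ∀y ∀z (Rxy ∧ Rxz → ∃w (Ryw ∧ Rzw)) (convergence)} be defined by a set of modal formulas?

Definable; ◇□r → □◇r defines it

This is a Sahlqvist condition; the .2 axiom ◇□r → □◇r defines it.
Suppose ◇□r→□◇r is valid. Take Rxy, Rxz and set V(r)={w : Ryw}. Then □r at y so ◇□r at x, so □◇r at x, so ◇r at z, giving w with Rzw and Ryw.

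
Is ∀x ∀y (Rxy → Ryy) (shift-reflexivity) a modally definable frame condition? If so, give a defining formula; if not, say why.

Yes: it is shift-reflexivity, defined by the T□ schema □(□p → p).
Suppose □(□p→p) is valid. Take Rxy and set V(p)={w : Ryw}. Then at y, □p holds; since □(□p→p) at x, □p→p at y, so p at y, i.e. Ryy.

Yes, by □(□p → p)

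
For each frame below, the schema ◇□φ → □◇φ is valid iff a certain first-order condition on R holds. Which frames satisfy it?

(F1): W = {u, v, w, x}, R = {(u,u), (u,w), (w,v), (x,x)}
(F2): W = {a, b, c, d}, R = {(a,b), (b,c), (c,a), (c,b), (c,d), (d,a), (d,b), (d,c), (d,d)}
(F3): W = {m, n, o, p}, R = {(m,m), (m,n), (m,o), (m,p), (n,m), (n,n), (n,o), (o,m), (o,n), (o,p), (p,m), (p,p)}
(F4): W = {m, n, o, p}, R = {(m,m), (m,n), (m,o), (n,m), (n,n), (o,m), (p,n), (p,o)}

(F3), (F4)

This is the axiom for convergence; its first-order frame correspondent is ∀x ∀y ∀z (Rxy ∧ Rxz → ∃w (Ryw ∧ Rzw)).
(F1): fails — Ruw and Ruu but w and u have no common successor.
(F2): fails — Rcb and Rca but b and a have no common successor.
(F3): condition met.
(F4): condition met.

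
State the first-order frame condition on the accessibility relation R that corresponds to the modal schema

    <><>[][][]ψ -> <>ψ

forall x forall y (x R^2 y -> exists w (y R^3 w & xRw))

This is a Sahlqvist (Geach-type) schema ◇^2□^3ψ → □^0◇^1ψ.
Minimal-valuation argument: fix x; take any y with xR^2y and any z with xR^0z. Set V(ψ) to the set of worlds R-reachable from y in exactly 3 steps. Then □^3ψ holds at y, so the antecedent holds at x; validity forces ◇^1ψ at z, giving a w with zR^1w and yR^3w.
First-order correspondent: forall x forall y (x R^2 y -> exists w (y R^3 w & xRw)).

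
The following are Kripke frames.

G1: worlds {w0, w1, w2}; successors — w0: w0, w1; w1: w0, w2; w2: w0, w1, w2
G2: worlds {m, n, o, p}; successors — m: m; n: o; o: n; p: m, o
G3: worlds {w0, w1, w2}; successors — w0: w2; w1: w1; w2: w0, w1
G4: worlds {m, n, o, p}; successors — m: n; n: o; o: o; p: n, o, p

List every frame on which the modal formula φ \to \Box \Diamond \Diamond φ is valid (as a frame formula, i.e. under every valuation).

Frame correspondent (Sahlqvist): \forall x \forall z (xRz \to \exists w (x = w \wedge z R^2 w)) — i.e. a generalized confluence (Geach) condition.
G1: holds.
G2: fails — nRo but no w with n=w and oR²w.
G3: fails — w0Rw2 but no w with w0=w and w2R²w.
G4: fails — mRn but no w with m=w and nR²w.
Valid on: G1.

G1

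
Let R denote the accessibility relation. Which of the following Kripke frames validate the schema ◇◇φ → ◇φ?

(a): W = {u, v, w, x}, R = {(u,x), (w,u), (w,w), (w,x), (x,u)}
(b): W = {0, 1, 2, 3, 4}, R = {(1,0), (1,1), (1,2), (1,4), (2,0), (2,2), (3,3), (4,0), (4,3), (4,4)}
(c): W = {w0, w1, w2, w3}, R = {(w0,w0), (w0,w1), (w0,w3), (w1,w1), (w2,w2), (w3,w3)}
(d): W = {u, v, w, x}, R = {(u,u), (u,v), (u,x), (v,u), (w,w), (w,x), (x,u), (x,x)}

This is the axiom for transitivity; its first-order frame correspondent is ∀x ∀y ∀z (Rxy ∧ Ryz → Rxz).
(a): fails — Rxu and Rux but not Rxx.
(b): fails — R14 and R43 but not R13.
(c): satisfies the condition.
(d): fails — Rwx and Rxu but not Rwu.
Valid on: (c).

(c)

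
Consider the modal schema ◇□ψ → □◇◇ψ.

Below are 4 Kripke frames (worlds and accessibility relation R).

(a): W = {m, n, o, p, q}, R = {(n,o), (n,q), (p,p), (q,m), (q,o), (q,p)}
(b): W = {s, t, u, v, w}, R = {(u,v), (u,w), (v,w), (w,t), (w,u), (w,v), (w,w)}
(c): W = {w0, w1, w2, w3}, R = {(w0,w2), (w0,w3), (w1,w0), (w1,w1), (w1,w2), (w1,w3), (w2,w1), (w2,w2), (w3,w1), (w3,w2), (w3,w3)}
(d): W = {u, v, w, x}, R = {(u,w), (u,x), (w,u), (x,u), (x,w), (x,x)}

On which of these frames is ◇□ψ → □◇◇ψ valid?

(c)

The schema corresponds to a generalized confluence (Geach) condition: ∀x ∀y ∀z ((xRy ∧ xRz) → ∃w (yRw ∧ zR²w)).
(a): fails — nRo, nRo but no w with oRw and oR²w.
(b): fails — wRt, wRt but no w* with tRw* and tR²w*.
(c): holds.
(d): fails — uRw, uRw but no t with wRt and wR²t.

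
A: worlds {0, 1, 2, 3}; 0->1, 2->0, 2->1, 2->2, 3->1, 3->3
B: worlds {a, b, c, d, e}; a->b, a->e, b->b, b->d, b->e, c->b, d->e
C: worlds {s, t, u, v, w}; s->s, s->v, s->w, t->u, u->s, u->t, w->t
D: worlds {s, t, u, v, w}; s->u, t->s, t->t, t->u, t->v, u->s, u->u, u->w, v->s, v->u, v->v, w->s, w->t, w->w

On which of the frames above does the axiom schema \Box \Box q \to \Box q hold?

D

The schema corresponds to density: \forall x \forall y (Rxy \to \exists z (Rxz \wedge Rzy)).
A: fails — R01 but no z with R0z and Rz1.
B: fails — Rde but no z with Rdz and Rze.
C: fails — Rwt but no z with Rwz and Rzt.
D: condition met.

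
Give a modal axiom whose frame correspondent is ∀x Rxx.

The condition is reflexivity. The T schema □s → s defines it.
Suppose □s→s is valid. At any x set V(s)={w : Rxw}. Then □s holds at x, so s holds at x, i.e. Rxx.

□s → s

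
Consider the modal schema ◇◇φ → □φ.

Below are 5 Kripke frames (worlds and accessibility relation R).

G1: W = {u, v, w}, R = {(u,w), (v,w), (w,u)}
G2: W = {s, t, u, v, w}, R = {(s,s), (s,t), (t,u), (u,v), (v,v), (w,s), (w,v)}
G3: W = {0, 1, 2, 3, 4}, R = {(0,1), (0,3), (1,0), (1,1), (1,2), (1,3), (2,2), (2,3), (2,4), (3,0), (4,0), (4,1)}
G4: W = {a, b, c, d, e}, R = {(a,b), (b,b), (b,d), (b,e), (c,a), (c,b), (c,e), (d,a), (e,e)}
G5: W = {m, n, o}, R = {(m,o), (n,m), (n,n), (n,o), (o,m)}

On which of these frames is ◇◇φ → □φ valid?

Frame correspondent (Sahlqvist): ∀x ∀y ∀z ((xR²y ∧ xRz) → ∃w (y = w ∧ z = w)) — i.e. a generalized confluence (Geach) condition.
G1: fails — uR²u, uRw but u ≠ w.
G2: fails — sR²s, sRt but s ≠ t.
G3: fails — 0R²0, 0R1 but 0 ≠ 1.
G4: fails — aR²d, aRb but d ≠ b.
G5: fails — mR²m, mRo but m ≠ o.
Valid on no frame.

none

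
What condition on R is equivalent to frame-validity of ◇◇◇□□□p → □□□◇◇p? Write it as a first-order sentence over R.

∀x ∀y ∀z ((xR³y ∧ xR³z) → ∃w (yR³w ∧ zR²w))

This is a Sahlqvist (Geach-type) schema ◇^3□^3p → □^3◇^2p.
Minimal-valuation argument: fix x; take any y with xR^3y and any z with xR^3z. Set V(p) to the set of worlds R-reachable from y in exactly 3 steps. Then □^3p holds at y, so the antecedent holds at x; validity forces ◇^2p at z, giving a w with zR^2w and yR^3w.
First-order correspondent: ∀x ∀y ∀z ((xR³y ∧ xR³z) → ∃w (yR³w ∧ zR²w)).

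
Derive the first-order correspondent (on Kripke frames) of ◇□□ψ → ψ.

This is a Sahlqvist (Geach-type) schema ◇^1□^2ψ → □^0◇^0ψ.
Minimal-valuation argument: fix x; take any y with xR^1y and any z with xR^0z. Set V(ψ) to the set of worlds R-reachable from y in exactly 2 steps. Then □^2ψ holds at y, so the antecedent holds at x; validity forces ◇^0ψ at z, giving a w with zR^0w and yR^2w.
First-order correspondent: ∀x ∀y (xRy → ∃w (yR²w ∧ x = w)).

∀x ∀y (xRy → ∃w (yR²w ∧ x = w))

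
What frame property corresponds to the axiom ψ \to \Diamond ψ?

reflexivity

This is a form of the T axiom.
It corresponds to reflexivity: \forall x Rxx.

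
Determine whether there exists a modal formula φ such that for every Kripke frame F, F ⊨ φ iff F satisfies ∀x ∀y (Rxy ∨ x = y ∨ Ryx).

No

If a class were modally definable it would be closed under disjoint unions (Goldblatt–Thomason).
Take 2 disjoint single-world reflexive frames: each is trivially connected, but their disjoint union has 2 worlds with no edge between distinct components, so it is not connected.
So the class is not modally definable.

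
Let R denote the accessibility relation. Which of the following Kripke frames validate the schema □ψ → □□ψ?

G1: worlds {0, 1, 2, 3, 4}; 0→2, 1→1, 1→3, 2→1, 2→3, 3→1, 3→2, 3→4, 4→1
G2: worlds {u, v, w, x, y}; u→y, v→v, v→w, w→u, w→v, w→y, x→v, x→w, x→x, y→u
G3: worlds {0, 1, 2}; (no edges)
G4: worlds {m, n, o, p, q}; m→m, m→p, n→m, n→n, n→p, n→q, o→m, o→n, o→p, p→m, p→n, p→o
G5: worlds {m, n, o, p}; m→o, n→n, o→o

The schema corresponds to transitivity: ∀x ∀y ∀z (Rxy ∧ Ryz → Rxz).
G1: fails — R32 and R23 but not R33.
G2: fails — Rxw and Rwu but not Rxu.
G3: satisfies the condition.
G4: fails — Ron and Rnq but not Roq.
G5: satisfies the condition.

G3, G5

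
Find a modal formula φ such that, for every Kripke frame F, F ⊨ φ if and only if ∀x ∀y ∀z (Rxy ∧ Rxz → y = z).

◇p → □p

This is partial functionality; the standard corresponding axiom is CD: ◇p → □p.
Suppose ◇p→□p is valid. Take Rxy, Rxz and set V(p)={y}. Then ◇p at x, so □p at x, so p at z, i.e. z=y.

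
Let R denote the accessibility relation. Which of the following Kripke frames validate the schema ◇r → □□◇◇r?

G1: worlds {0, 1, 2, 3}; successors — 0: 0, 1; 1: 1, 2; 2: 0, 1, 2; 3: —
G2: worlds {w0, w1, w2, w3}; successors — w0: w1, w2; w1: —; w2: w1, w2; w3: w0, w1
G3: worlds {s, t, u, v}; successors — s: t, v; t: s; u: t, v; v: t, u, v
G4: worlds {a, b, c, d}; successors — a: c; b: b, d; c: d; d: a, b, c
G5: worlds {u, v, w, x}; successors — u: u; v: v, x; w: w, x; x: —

G1

Frame correspondent (Sahlqvist): ∀x ∀y ∀z ((xRy ∧ xR²z) → ∃w (y = w ∧ zR²w)) — i.e. a generalized confluence (Geach) condition.
G1: condition met.
G2: fails — w0Rw1, w0R²w1 but no w with w1=w and w1R²w.
G3: fails — tRs, tR²t but no w with s=w and tR²w.
G4: fails — bRb, bR²a but no w with b=w and aR²w.
G5: fails — vRv, vR²x but no t with v=t and xR²t.
Valid on: G1.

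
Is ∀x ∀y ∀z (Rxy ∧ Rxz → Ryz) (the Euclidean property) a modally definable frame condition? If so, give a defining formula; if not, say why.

Yes: it is the Euclidean property, defined by the 5 schema ◇q → □◇q.
Suppose ◇q→□◇q is valid. Take Rxy, Rxz and set V(q)={y}. Then ◇q at x, so □◇q at x, so ◇q at z, so some w with Rzw has q; w=y, i.e. Rzy. By symmetry of the argument, Ryz.

Definable; ◇q → □◇q defines it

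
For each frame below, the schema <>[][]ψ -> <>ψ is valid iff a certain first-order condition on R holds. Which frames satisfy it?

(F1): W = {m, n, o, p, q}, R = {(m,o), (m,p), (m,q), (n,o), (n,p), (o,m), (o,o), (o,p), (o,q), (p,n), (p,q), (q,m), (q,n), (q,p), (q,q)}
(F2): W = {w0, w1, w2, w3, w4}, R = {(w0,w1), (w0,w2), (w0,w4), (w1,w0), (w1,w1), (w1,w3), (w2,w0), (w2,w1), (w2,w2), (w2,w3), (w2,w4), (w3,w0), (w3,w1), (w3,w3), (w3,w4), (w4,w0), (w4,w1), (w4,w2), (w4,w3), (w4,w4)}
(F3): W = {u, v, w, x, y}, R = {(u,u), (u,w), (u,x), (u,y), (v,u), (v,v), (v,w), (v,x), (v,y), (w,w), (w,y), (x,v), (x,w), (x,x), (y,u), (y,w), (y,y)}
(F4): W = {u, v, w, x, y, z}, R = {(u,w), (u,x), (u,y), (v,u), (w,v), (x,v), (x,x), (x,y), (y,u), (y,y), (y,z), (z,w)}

This is the axiom for a generalized confluence (Geach) condition; its first-order frame correspondent is forall x forall y (xRy -> exists w (y R^2 w & xRw)).
(F1): condition met.
(F2): condition met.
(F3): condition met.
(F4): fails — uRw but no t with wR²t and uRt.

(F1), (F2), (F3)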